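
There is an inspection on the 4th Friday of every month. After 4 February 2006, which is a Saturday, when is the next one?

February 2006 starts on a Wednesday; its first Friday is the 3rd, so the 4th Friday is the 24th — 24 February 2006.
24 February 2006 is after 4 February 2006, so that is the next one.

24 February 2006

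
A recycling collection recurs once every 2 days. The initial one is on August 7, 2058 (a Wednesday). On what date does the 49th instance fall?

November 11, 2058

The 49th occurrence is 48 intervals after the first: 48 × 2 = 96 days after August 7, 2058.
August has 31 days — 24 days to the end of August leaves 72.
September has 30 days (42 left).
October has 31 days (11 left).
11 days into November → November 11, 2058.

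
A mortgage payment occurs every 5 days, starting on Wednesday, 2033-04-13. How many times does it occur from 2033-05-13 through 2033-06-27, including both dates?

10

Occurrences land 5·i days after 2033-04-13 for i = 0, 1, 2, …
2033-05-13 is 30 days after the start; 30 ÷ 5 = 6 remainder 0. First occurrence in the window: #7 on 2033-05-13 (6×5 = 30 days in).
2033-06-27 is 75 days after the start; 75 ÷ 5 = 15 remainder 0. Last occurrence in the window: #16 on 2033-06-27.
Occurrences #7 through #16: 10 in total.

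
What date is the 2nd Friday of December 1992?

December 1992 begins on a Tuesday, so the first Friday is December 4 (3 days later).
The 2nd Friday is 1 weeks later: 4 + 7 = 11.

December 11, 1992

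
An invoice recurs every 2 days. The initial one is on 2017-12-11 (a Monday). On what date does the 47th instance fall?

The 47th occurrence is 46 intervals after the first: 46 × 2 = 92 days after 2017-12-11.
December has 31 days — 20 days to the end of December leaves 72.
January has 31 days (41 left).
February has 28 days (13 left).
13 days into March → 2018-03-13.

2018-03-13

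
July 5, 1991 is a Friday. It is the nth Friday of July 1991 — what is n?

1st

Day 5 falls in week ⌈5/7⌉ of the month.
Days 1–7 hold the 1st Friday, 8–14 the 2nd, 15–21 the 3rd, 22–28 the 4th, 29–31 the 5th.
5 is in the range for the 1st.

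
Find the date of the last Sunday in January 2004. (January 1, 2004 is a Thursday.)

January 25, 2004

January 2004 begins on a Thursday, so the first Sunday is January 4 (3 days later).
January 2004 has 31 days. Adding weeks: 4, 11, 18, 25 — the last one ≤ 31 is the 25th.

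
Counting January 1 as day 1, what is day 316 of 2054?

12 November 2054

January has 31 days (316 − 31 = 285 remain).
February has 28 days (285 − 28 = 257 remain).
March has 31 days (257 − 31 = 226 remain).
April has 30 days (226 − 30 = 196 remain).
May has 31 days (196 − 31 = 165 remain).
June has 30 days (165 − 30 = 135 remain).
July has 31 days (135 − 31 = 104 remain).
August has 31 days (104 − 31 = 73 remain).
September has 30 days (73 − 30 = 43 remain).
October has 31 days (43 − 31 = 12 remain).
12 into November → November 12.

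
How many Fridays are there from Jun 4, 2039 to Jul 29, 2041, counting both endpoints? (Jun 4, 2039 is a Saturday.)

112

Jun 4, 2039 is a Saturday; the first Friday on or after it is Jun 10, 2039 (6 days later).
From Jun 10, 2039 to Jul 29, 2041: 204 + 366 + 210 = 780 days (rest of 2039, 2040, to Jul 29, 2041 in 2041).
780 ÷ 7 = 111 full weeks with remainder 3, so 111 more Fridays after the first → 112.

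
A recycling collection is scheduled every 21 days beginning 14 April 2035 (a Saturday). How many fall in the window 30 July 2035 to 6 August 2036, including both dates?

17

Occurrences land 21·i days after 14 April 2035 for i = 0, 1, 2, …
30 July 2035 is 107 days after the start; 107 ÷ 21 = 5 remainder 2; since the remainder is 2, round up to i = 6. First occurrence in the window: #7 on 18 August 2035 (6×21 = 126 days in).
6 August 2036 is 480 days after the start; 480 ÷ 21 = 22 remainder 18. Last occurrence in the window: #23 on 19 July 2036.
Occurrences #7 through #23: 17 in total.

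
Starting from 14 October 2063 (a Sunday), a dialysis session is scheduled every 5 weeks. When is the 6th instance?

6 April 2064

The 6th occurrence is 5 intervals after the first: 5 × 35 = 175 days after 14 October 2063.
October has 31 days — 17 days to the end of October leaves 158.
November has 30 days (128 left).
December has 31 days (97 left).
January has 31 days (66 left).
February has 29 days (37 left).
March has 31 days (6 left).
6 days into April → 6 April 2064.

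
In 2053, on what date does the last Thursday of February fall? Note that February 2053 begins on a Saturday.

February 2053 begins on a Saturday, so the first Thursday is February 6 (5 days later).
February 2053 has 28 days. Adding weeks: 6, 13, 20, 27 — the last one ≤ 28 is the 27th.

27 February 2053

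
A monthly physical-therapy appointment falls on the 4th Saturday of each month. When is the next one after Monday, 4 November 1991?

23 November 1991

November 1991 starts on a Friday; its first Saturday is the 2nd, so the 4th Saturday is the 23rd — 23 November 1991.
23 November 1991 is after 4 November 1991, so that is the next one.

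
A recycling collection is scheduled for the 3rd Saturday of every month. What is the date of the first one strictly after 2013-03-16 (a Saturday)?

2013-04-20

March 2013 starts on a Friday; its first Saturday is the 2nd, so the 3rd Saturday is the 16th — 2013-03-16.
That is not after 2013-03-16, so look at April 2013.
April 2013 starts on a Monday; its first Saturday is the 6th, so the 3rd Saturday is the 20th — 2013-04-20.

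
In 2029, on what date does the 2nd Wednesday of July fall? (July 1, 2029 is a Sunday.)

July 2029 begins on a Sunday, so the first Wednesday is July 4 (3 days later).
The 2nd Wednesday is 1 weeks later: 4 + 7 = 11.

11 July 2029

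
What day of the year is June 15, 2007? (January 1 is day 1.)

Days in months before June: 31 + 28 + 31 + 30 + 31 = 151.
Plus 15 days into June → day 166.

166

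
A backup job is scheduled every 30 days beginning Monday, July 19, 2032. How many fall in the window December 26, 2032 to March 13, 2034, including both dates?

Occurrences land 30·i days after July 19, 2032 for i = 0, 1, 2, …
December 26, 2032 is 160 days after the start; 160 ÷ 30 = 5 remainder 10; since the remainder is 10, round up to i = 6. First occurrence in the window: #7 on January 15, 2033 (6×30 = 180 days in).
March 13, 2034 is 602 days after the start; 602 ÷ 30 = 20 remainder 2. Last occurrence in the window: #21 on March 11, 2034.
Occurrences #7 through #21: 15 in total.

15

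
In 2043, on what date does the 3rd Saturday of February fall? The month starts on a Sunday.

February 21, 2043

February 2043 begins on a Sunday, so the first Saturday is February 7 (6 days later).
The 3rd Saturday is 2 weeks later: 7 + 14 = 21.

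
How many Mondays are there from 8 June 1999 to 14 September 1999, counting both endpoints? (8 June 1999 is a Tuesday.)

8 June 1999 is a Tuesday; the first Monday on or after it is 14 June 1999 (6 days later).
From 14 June 1999 to 14 September 1999: 16 + 31 + 31 + 14 = 92 days (rest of June, July, August, September).
92 ÷ 7 = 13 full weeks with remainder 1, so 13 more Mondays after the first → 14.

14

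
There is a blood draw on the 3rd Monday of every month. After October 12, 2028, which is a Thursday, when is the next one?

October 16, 2028

October 2028 starts on a Sunday; its first Monday is the 2nd, so the 3rd Monday is the 16th — October 16, 2028.
October 16, 2028 is after October 12, 2028, so that is the next one.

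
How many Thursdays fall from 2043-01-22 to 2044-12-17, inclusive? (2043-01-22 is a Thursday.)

100

2043-01-22 is a Thursday; the first Thursday on or after it is 2043-01-22.
From 2043-01-22 to 2044-12-17: 343 + 352 = 695 days (rest of 2043, to 2044-12-17 in 2044).
695 ÷ 7 = 99 full weeks with remainder 2, so 99 more Thursdays after the first → 100.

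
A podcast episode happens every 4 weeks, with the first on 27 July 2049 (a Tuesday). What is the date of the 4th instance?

19 October 2049

The 4th occurrence is 3 intervals after the first: 3 × 28 = 84 days after 27 July 2049.
July has 31 days — 4 days to the end of July leaves 80.
August has 31 days (49 left).
September has 30 days (19 left).
19 days into October → 19 October 2049.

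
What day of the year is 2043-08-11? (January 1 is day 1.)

Days in months before August: 31 + 28 + 31 + 30 + 31 + 30 + 31 = 212.
Plus 11 days into August → day 223.

223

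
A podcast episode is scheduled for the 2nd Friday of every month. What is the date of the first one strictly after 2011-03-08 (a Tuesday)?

2011-03-11

March 2011 starts on a Tuesday; its first Friday is the 4th, so the 2nd Friday is the 11th — 2011-03-11.
2011-03-11 is after 2011-03-08, so that is the next one.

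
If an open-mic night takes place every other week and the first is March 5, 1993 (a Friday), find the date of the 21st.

December 10, 1993

The 21st occurrence is 20 intervals after the first: 20 × 14 = 280 days after March 5, 1993.
March has 31 days — 26 days to the end of March leaves 254.
April has 30 days (224 left).
May has 31 days (193 left).
June has 30 days (163 left).
July has 31 days (132 left).
August has 31 days (101 left).
September has 30 days (71 left).
October has 31 days (40 left).
November has 30 days (10 left).
10 days into December → December 10, 1993.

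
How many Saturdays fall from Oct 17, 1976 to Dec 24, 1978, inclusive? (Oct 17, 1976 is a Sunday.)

Oct 17, 1976 is a Sunday; the first Saturday on or after it is Oct 23, 1976 (6 days later).
From Oct 23, 1976 to Dec 24, 1978: 69 + 365 + 358 = 792 days (rest of 1976, 1977, to Dec 24, 1978 in 1978).
792 ÷ 7 = 113 full weeks with remainder 1, so 113 more Saturdays after the first → 114.

114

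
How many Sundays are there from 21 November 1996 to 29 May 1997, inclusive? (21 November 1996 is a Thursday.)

21 November 1996 is a Thursday; the first Sunday on or after it is 24 November 1996 (3 days later).
From 24 November 1996 to 29 May 1997: 6 + 31 + 31 + 28 + 31 + 30 + 29 = 186 days (rest of November, December, January, February, March, April, May).
186 ÷ 7 = 26 full weeks with remainder 4, so 26 more Sundays after the first → 27.

27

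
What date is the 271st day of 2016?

September 27, 2016

January has 31 days (271 − 31 = 240 remain).
February has 29 days (240 − 29 = 211 remain).
March has 31 days (211 − 31 = 180 remain).
April has 30 days (180 − 30 = 150 remain).
May has 31 days (150 − 31 = 119 remain).
June has 30 days (119 − 30 = 89 remain).
July has 31 days (89 − 31 = 58 remain).
August has 31 days (58 − 31 = 27 remain).
27 into September → September 27.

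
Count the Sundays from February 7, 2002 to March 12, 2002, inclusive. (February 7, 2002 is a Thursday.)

5

February 7, 2002 is a Thursday; the first Sunday on or after it is February 10, 2002 (3 days later).
From February 10, 2002 to March 12, 2002: 18 + 12 = 30 days (rest of February, March).
30 ÷ 7 = 4 full weeks with remainder 2, so 4 more Sundays after the first → 5.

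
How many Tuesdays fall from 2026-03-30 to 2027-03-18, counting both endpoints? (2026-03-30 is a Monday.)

2026-03-30 is a Monday; the first Tuesday on or after it is 2026-03-31 (1 day later).
From 2026-03-31 to 2027-03-18: 275 + 77 = 352 days (rest of 2026, to 2027-03-18 in 2027).
352 ÷ 7 = 50 full weeks with remainder 2, so 50 more Tuesdays after the first → 51.

51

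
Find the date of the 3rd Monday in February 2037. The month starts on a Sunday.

February 2037 begins on a Sunday, so the first Monday is February 2 (1 day later).
The 3rd Monday is 2 weeks later: 2 + 14 = 16.

2037-02-16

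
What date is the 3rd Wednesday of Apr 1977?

Apr 20, 1977

The first Wednesday of Apr 1977 is Apr 6.
The 3rd Wednesday is 2 weeks later: 6 + 14 = 20.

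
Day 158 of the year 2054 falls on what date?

2054-06-07

January has 31 days (158 − 31 = 127 remain).
February has 28 days (127 − 28 = 99 remain).
March has 31 days (99 − 31 = 68 remain).
April has 30 days (68 − 30 = 38 remain).
May has 31 days (38 − 31 = 7 remain).
7 into June → June 7.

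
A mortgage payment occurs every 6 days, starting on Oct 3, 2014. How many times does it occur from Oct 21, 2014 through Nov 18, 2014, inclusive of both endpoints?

Occurrences land 6·i days after Oct 3, 2014 for i = 0, 1, 2, …
Oct 21, 2014 is 18 days after the start; 18 ÷ 6 = 3 remainder 0. First occurrence in the window: #4 on Oct 21, 2014 (3×6 = 18 days in).
Nov 18, 2014 is 46 days after the start; 46 ÷ 6 = 7 remainder 4. Last occurrence in the window: #8 on Nov 14, 2014.
Occurrences #4 through #8: 5 in total.

5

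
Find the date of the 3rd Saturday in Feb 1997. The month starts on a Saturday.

Feb 1997 begins on a Saturday, so the first Saturday is Feb 1.
The 3rd Saturday is 2 weeks later: 1 + 14 = 15.

Feb 15, 1997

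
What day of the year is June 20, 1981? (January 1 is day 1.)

Days in months before June: 31 + 28 + 31 + 30 + 31 = 151.
Plus 20 days into June → day 171.

171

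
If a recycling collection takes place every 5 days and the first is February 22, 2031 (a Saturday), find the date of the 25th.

The 25th occurrence is 24 intervals after the first: 24 × 5 = 120 days after February 22, 2031.
February has 28 days — 6 days to the end of February leaves 114.
March has 31 days (83 left).
April has 30 days (53 left).
May has 31 days (22 left).
22 days into June → June 22, 2031.

June 22, 2031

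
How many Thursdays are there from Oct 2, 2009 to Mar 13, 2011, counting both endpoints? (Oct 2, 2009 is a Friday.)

75

Oct 2, 2009 is a Friday; the first Thursday on or after it is Oct 8, 2009 (6 days later).
From Oct 8, 2009 to Mar 13, 2011: 84 + 365 + 72 = 521 days (rest of 2009, 2010, to Mar 13, 2011 in 2011).
521 ÷ 7 = 74 full weeks with remainder 3, so 74 more Thursdays after the first → 75.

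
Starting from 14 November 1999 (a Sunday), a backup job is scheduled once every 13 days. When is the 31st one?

8 December 2000

The 31st occurrence is 30 intervals after the first: 30 × 13 = 390 days after 14 November 1999.
November has 30 days — 16 days to the end of November leaves 374.
December has 31 days (343 left).
January has 31 days (312 left).
February has 29 days (283 left).
March has 31 days (252 left).
April has 30 days (222 left).
May has 31 days (191 left).
June has 30 days (161 left).
July has 31 days (130 left).
August has 31 days (99 left).
September has 30 days (69 left).
October has 31 days (38 left).
November has 30 days (8 left).
8 days into December → 8 December 2000.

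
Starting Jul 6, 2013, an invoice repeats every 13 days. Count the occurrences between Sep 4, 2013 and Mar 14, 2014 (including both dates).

15

Occurrences land 13·i days after Jul 6, 2013 for i = 0, 1, 2, …
Sep 4, 2013 is 60 days after the start; 60 ÷ 13 = 4 remainder 8; since the remainder is 8, round up to i = 5. First occurrence in the window: #6 on Sep 9, 2013 (5×13 = 65 days in).
Mar 14, 2014 is 251 days after the start; 251 ÷ 13 = 19 remainder 4. Last occurrence in the window: #20 on Mar 10, 2014.
Occurrences #6 through #20: 15 in total.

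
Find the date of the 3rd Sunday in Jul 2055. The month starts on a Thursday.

Jul 2055 begins on a Thursday, so the first Sunday is Jul 4 (3 days later).
The 3rd Sunday is 2 weeks later: 4 + 14 = 18.

Jul 18, 2055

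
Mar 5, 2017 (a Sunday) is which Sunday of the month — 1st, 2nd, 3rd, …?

1st

Day 5 falls in week ⌈5/7⌉ of the month.
Days 1–7 hold the 1st Sunday, 8–14 the 2nd, 15–21 the 3rd, 22–28 the 4th, 29–31 the 5th.
5 is in the range for the 1st.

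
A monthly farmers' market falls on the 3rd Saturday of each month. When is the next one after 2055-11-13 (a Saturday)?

2055-11-20

November 2055 starts on a Monday; its first Saturday is the 6th, so the 3rd Saturday is the 20th — 2055-11-20.
2055-11-20 is after 2055-11-13, so that is the next one.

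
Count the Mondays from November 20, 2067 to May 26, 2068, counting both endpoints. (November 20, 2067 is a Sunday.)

27

November 20, 2067 is a Sunday; the first Monday on or after it is November 21, 2067 (1 day later).
From November 21, 2067 to May 26, 2068: 9 + 31 + 31 + 29 + 31 + 30 + 26 = 187 days (rest of November, December, January, February, March, April, May).
187 ÷ 7 = 26 full weeks with remainder 5, so 26 more Mondays after the first → 27.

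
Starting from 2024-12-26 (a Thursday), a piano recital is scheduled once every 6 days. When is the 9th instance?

The 9th occurrence is 8 intervals after the first: 8 × 6 = 48 days after 2024-12-26.
December has 31 days — 5 days to the end of December leaves 43.
January has 31 days (12 left).
12 days into February → 2025-02-12.

2025-02-12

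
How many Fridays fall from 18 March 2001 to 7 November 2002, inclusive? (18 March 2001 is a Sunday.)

85

18 March 2001 is a Sunday; the first Friday on or after it is 23 March 2001 (5 days later).
From 23 March 2001 to 7 November 2002: 283 + 311 = 594 days (rest of 2001, to 7 November 2002 in 2002).
594 ÷ 7 = 84 full weeks with remainder 6, so 84 more Fridays after the first → 85.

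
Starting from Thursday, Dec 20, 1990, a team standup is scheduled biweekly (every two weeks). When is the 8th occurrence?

Mar 28, 1991

The 8th occurrence is 7 intervals after the first: 7 × 14 = 98 days after Dec 20, 1990.
Dec has 31 days — 11 days to the end of Dec leaves 87.
Jan has 31 days (56 left).
Feb has 28 days (28 left).
28 days into Mar → Mar 28, 1991.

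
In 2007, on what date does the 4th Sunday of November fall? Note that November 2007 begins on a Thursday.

November 2007 begins on a Thursday, so the first Sunday is November 4 (3 days later).
The 4th Sunday is 3 weeks later: 4 + 21 = 25.

November 25, 2007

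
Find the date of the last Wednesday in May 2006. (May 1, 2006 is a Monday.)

May 2006 begins on a Monday, so the first Wednesday is May 3 (2 days later).
May 2006 has 31 days. Adding weeks: 3, 10, 17, 24, 31 — the last one ≤ 31 is the 31st.

31 May 2006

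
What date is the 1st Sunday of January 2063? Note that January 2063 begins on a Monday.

January 2063 begins on a Monday, so the first Sunday is January 7 (6 days later).

2063-01-07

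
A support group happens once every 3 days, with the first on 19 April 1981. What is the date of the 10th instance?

The 10th occurrence is 9 intervals after the first: 9 × 3 = 27 days after 19 April 1981.
April has 30 days — 11 days to the end of April leaves 16.
16 days into May → 16 May 1981.

16 May 1981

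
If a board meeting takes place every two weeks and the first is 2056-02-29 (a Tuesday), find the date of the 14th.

2056-08-29

The 14th occurrence is 13 intervals after the first: 13 × 14 = 182 days after 2056-02-29.
February has 29 days — 0 days to the end of February leaves 182.
March has 31 days (151 left).
April has 30 days (121 left).
May has 31 days (90 left).
June has 30 days (60 left).
July has 31 days (29 left).
29 days into August → 2056-08-29.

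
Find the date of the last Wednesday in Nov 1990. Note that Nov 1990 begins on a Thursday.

Nov 1990 begins on a Thursday, so the first Wednesday is Nov 7 (6 days later).
Nov 1990 has 30 days. Adding weeks: 7, 14, 21, 28 — the last one ≤ 30 is the 28th.

Nov 28, 1990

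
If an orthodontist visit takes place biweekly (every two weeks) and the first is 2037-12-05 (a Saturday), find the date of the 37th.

2039-04-23

The 37th occurrence is 36 intervals after the first: 36 × 14 = 504 days after 2037-12-05.
December has 31 days — 26 days to the end of December leaves 478.
2038 has 365 days (113 left).
January has 31 days (82 left).
February has 28 days (54 left).
March has 31 days (23 left).
23 days into April → 2039-04-23.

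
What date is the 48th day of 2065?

17 February 2065

January has 31 days (48 − 31 = 17 remain).
17 into February → February 17.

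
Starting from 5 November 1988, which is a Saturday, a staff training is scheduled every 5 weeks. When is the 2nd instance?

The 2nd occurrence is 1 interval after the first: 1 × 35 = 35 days after 5 November 1988.
November has 30 days — 25 days to the end of November leaves 10.
10 days into December → 10 December 1988.

10 December 1988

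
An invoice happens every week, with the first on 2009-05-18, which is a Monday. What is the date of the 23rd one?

The 23rd occurrence is 22 intervals after the first: 22 × 7 = 154 days after 2009-05-18.
May has 31 days — 13 days to the end of May leaves 141.
June has 30 days (111 left).
July has 31 days (80 left).
August has 31 days (49 left).
September has 30 days (19 left).
19 days into October → 2009-10-19.

2009-10-19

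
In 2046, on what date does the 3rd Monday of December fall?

December 17, 2046

December 2046 begins on a Saturday, so the first Monday is December 3 (2 days later).
The 3rd Monday is 2 weeks later: 3 + 14 = 17.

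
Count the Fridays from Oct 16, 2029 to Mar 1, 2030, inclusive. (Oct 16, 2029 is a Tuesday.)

Oct 16, 2029 is a Tuesday; the first Friday on or after it is Oct 19, 2029 (3 days later).
From Oct 19, 2029 to Mar 1, 2030: 12 + 30 + 31 + 31 + 28 + 1 = 133 days (rest of Oct, Nov, Dec, Jan, Feb, Mar).
133 ÷ 7 = 19 full weeks with remainder 0, so 19 more Fridays after the first → 20.

20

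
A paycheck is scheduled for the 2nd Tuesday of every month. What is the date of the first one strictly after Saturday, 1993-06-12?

June 1993 starts on a Tuesday; its first Tuesday is the 1st, so the 2nd Tuesday is the 8th — 1993-06-08.
That is not after 1993-06-12, so look at July 1993.
July 1993 starts on a Thursday; its first Tuesday is the 6th, so the 2nd Tuesday is the 13th — 1993-07-13.

1993-07-13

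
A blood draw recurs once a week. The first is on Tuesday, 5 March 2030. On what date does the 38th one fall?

The 38th occurrence is 37 intervals after the first: 37 × 7 = 259 days after 5 March 2030.
March has 31 days — 26 days to the end of March leaves 233.
April has 30 days (203 left).
May has 31 days (172 left).
June has 30 days (142 left).
July has 31 days (111 left).
August has 31 days (80 left).
September has 30 days (50 left).
October has 31 days (19 left).
19 days into November → 19 November 2030.

19 November 2030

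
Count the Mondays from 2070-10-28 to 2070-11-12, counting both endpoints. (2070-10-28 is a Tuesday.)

2070-10-28 is a Tuesday; the first Monday on or after it is 2070-11-03 (6 days later).
From 2070-11-03 to 2070-11-12 is 12 − 3 = 9 days.
9 ÷ 7 = 1 full weeks with remainder 2, so 1 more Mondays after the first → 2.

2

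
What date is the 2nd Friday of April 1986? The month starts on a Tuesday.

April 11, 1986

April 1986 begins on a Tuesday, so the first Friday is April 4 (3 days later).
The 2nd Friday is 1 weeks later: 4 + 7 = 11.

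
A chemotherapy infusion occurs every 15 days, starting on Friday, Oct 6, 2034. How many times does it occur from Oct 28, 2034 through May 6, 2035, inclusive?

Occurrences land 15·i days after Oct 6, 2034 for i = 0, 1, 2, …
Oct 28, 2034 is 22 days after the start; 22 ÷ 15 = 1 remainder 7; since the remainder is 7, round up to i = 2. First occurrence in the window: #3 on Nov 5, 2034 (2×15 = 30 days in).
May 6, 2035 is 212 days after the start; 212 ÷ 15 = 14 remainder 2. Last occurrence in the window: #15 on May 4, 2035.
Occurrences #3 through #15: 13 in total.

13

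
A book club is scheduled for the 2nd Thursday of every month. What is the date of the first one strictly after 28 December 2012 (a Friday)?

10 January 2013

December 2012 starts on a Saturday; its first Thursday is the 6th, so the 2nd Thursday is the 13th — 13 December 2012.
That is not after 28 December 2012, so look at January 2013.
January 2013 starts on a Tuesday; its first Thursday is the 3rd, so the 2nd Thursday is the 10th — 10 January 2013.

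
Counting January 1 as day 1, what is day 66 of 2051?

Mar 7, 2051

Jan has 31 days (66 − 31 = 35 remain).
Feb has 28 days (35 − 28 = 7 remain).
7 into Mar → Mar 7.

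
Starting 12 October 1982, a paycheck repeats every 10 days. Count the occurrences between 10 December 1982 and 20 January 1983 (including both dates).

5

Occurrences land 10·i days after 12 October 1982 for i = 0, 1, 2, …
10 December 1982 is 59 days after the start; 59 ÷ 10 = 5 remainder 9; since the remainder is 9, round up to i = 6. First occurrence in the window: #7 on 11 December 1982 (6×10 = 60 days in).
20 January 1983 is 100 days after the start; 100 ÷ 10 = 10 remainder 0. Last occurrence in the window: #11 on 20 January 1983.
Occurrences #7 through #11: 5 in total.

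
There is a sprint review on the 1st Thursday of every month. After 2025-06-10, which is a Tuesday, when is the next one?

June 2025 starts on a Sunday, so its 1st Thursday is 2025-06-05 (4 days in).
That is not after 2025-06-10, so look at July 2025.
July 2025 starts on a Tuesday, so its 1st Thursday is 2025-07-03 (2 days in).

2025-07-03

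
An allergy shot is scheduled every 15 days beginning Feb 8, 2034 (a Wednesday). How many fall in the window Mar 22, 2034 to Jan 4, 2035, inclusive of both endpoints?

Occurrences land 15·i days after Feb 8, 2034 for i = 0, 1, 2, …
Mar 22, 2034 is 42 days after the start; 42 ÷ 15 = 2 remainder 12; since the remainder is 12, round up to i = 3. First occurrence in the window: #4 on Mar 25, 2034 (3×15 = 45 days in).
Jan 4, 2035 is 330 days after the start; 330 ÷ 15 = 22 remainder 0. Last occurrence in the window: #23 on Jan 4, 2035.
Occurrences #4 through #23: 20 in total.

20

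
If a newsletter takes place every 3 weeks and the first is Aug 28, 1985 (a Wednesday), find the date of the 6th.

Dec 11, 1985

The 6th occurrence is 5 intervals after the first: 5 × 21 = 105 days after Aug 28, 1985.
Aug has 31 days — 3 days to the end of Aug leaves 102.
Sep has 30 days (72 left).
Oct has 31 days (41 left).
Nov has 30 days (11 left).
11 days into Dec → Dec 11, 1985.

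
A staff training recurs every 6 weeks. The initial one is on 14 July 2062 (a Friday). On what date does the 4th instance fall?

17 November 2062

The 4th occurrence is 3 intervals after the first: 3 × 42 = 126 days after 14 July 2062.
July has 31 days — 17 days to the end of July leaves 109.
August has 31 days (78 left).
September has 30 days (48 left).
October has 31 days (17 left).
17 days into November → 17 November 2062.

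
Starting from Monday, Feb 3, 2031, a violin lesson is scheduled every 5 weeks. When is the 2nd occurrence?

Mar 10, 2031

The 2nd occurrence is 1 interval after the first: 1 × 35 = 35 days after Feb 3, 2031.
Feb has 28 days — 25 days to the end of Feb leaves 10.
10 days into Mar → Mar 10, 2031.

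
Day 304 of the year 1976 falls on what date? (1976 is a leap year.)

October 30, 1976

January has 31 days (304 − 31 = 273 remain).
February has 29 days (273 − 29 = 244 remain).
March has 31 days (244 − 31 = 213 remain).
April has 30 days (213 − 30 = 183 remain).
May has 31 days (183 − 31 = 152 remain).
June has 30 days (152 − 30 = 122 remain).
July has 31 days (122 − 31 = 91 remain).
August has 31 days (91 − 31 = 60 remain).
September has 30 days (60 − 30 = 30 remain).
30 into October → October 30.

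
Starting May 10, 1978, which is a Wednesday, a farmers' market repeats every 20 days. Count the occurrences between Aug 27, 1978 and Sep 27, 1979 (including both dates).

20

Occurrences land 20·i days after May 10, 1978 for i = 0, 1, 2, …
Aug 27, 1978 is 109 days after the start; 109 ÷ 20 = 5 remainder 9; since the remainder is 9, round up to i = 6. First occurrence in the window: #7 on Sep 7, 1978 (6×20 = 120 days in).
Sep 27, 1979 is 505 days after the start; 505 ÷ 20 = 25 remainder 5. Last occurrence in the window: #26 on Sep 22, 1979.
Occurrences #7 through #26: 20 in total.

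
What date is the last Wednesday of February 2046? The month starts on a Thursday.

February 28, 2046

February 2046 begins on a Thursday, so the first Wednesday is February 7 (6 days later).
February 2046 has 28 days. Adding weeks: 7, 14, 21, 28 — the last one ≤ 28 is the 28th.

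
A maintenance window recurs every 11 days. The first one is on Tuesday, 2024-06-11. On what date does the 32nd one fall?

The 32nd occurrence is 31 intervals after the first: 31 × 11 = 341 days after 2024-06-11.
June has 30 days — 19 days to the end of June leaves 322.
July has 31 days (291 left).
August has 31 days (260 left).
September has 30 days (230 left).
October has 31 days (199 left).
November has 30 days (169 left).
December has 31 days (138 left).
January has 31 days (107 left).
February has 28 days (79 left).
March has 31 days (48 left).
April has 30 days (18 left).
18 days into May → 2025-05-18.

2025-05-18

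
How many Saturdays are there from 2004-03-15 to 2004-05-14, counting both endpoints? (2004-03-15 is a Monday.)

2004-03-15 is a Monday; the first Saturday on or after it is 2004-03-20 (5 days later).
From 2004-03-20 to 2004-05-14: 11 + 30 + 14 = 55 days (rest of March, April, May).
55 ÷ 7 = 7 full weeks with remainder 6, so 7 more Saturdays after the first → 8.

8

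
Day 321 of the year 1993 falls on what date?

Nov 17, 1993

Jan has 31 days (321 − 31 = 290 remain).
Feb has 28 days (290 − 28 = 262 remain).
Mar has 31 days (262 − 31 = 231 remain).
Apr has 30 days (231 − 30 = 201 remain).
May has 31 days (201 − 31 = 170 remain).
Jun has 30 days (170 − 30 = 140 remain).
Jul has 31 days (140 − 31 = 109 remain).
Aug has 31 days (109 − 31 = 78 remain).
Sep has 30 days (78 − 30 = 48 remain).
Oct has 31 days (48 − 31 = 17 remain).
17 into Nov → Nov 17.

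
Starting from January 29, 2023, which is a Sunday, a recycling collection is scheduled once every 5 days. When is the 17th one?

The 17th occurrence is 16 intervals after the first: 16 × 5 = 80 days after January 29, 2023.
January has 31 days — 2 days to the end of January leaves 78.
February has 28 days (50 left).
March has 31 days (19 left).
19 days into April → April 19, 2023.

April 19, 2023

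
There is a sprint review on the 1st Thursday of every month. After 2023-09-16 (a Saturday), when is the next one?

September 2023 starts on a Friday, so its 1st Thursday is 2023-09-07 (6 days in).
That is not after 2023-09-16, so look at October 2023.
October 2023 starts on a Sunday, so its 1st Thursday is 2023-10-05 (4 days in).

2023-10-05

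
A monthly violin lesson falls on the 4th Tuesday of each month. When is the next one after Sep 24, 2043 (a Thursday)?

Sep 2043 starts on a Tuesday; its first Tuesday is the 1st, so the 4th Tuesday is the 22nd — Sep 22, 2043.
That is not after Sep 24, 2043, so look at Oct 2043.
Oct 2043 starts on a Thursday; its first Tuesday is the 6th, so the 4th Tuesday is the 27th — Oct 27, 2043.

Oct 27, 2043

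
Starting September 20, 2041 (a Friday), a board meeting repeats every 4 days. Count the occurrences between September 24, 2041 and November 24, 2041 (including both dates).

16

Occurrences land 4·i days after September 20, 2041 for i = 0, 1, 2, …
September 24, 2041 is 4 days after the start; 4 ÷ 4 = 1 remainder 0. First occurrence in the window: #2 on September 24, 2041 (1×4 = 4 days in).
November 24, 2041 is 65 days after the start; 65 ÷ 4 = 16 remainder 1. Last occurrence in the window: #17 on November 23, 2041.
Occurrences #2 through #17: 16 in total.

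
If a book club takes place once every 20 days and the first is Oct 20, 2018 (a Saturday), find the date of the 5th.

Jan 8, 2019

The 5th occurrence is 4 intervals after the first: 4 × 20 = 80 days after Oct 20, 2018.
Oct has 31 days — 11 days to the end of Oct leaves 69.
Nov has 30 days (39 left).
Dec has 31 days (8 left).
8 days into Jan → Jan 8, 2019.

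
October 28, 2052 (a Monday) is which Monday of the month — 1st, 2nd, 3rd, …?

4th

Day 28 falls in week ⌈28/7⌉ of the month.
Days 1–7 hold the 1st Monday, 8–14 the 2nd, 15–21 the 3rd, 22–28 the 4th, 29–31 the 5th.
28 is in the range for the 4th.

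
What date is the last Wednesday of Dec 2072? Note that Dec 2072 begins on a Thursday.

Dec 2072 begins on a Thursday, so the first Wednesday is Dec 7 (6 days later).
Dec 2072 has 31 days. Adding weeks: 7, 14, 21, 28 — the last one ≤ 31 is the 28th.

Dec 28, 2072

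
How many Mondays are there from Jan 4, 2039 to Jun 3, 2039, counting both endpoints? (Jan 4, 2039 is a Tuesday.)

Jan 4, 2039 is a Tuesday; the first Monday on or after it is Jan 10, 2039 (6 days later).
From Jan 10, 2039 to Jun 3, 2039: 21 + 28 + 31 + 30 + 31 + 3 = 144 days (rest of Jan, Feb, Mar, Apr, May, Jun).
144 ÷ 7 = 20 full weeks with remainder 4, so 20 more Mondays after the first → 21.

21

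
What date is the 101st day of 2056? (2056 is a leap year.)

10 April 2056

January has 31 days (101 − 31 = 70 remain).
February has 29 days (70 − 29 = 41 remain).
March has 31 days (41 − 31 = 10 remain).
10 into April → April 10.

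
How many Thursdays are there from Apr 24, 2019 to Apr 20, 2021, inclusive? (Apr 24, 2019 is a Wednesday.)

Apr 24, 2019 is a Wednesday; the first Thursday on or after it is Apr 25, 2019 (1 day later).
From Apr 25, 2019 to Apr 20, 2021: 250 + 366 + 110 = 726 days (rest of 2019, 2020, to Apr 20, 2021 in 2021).
726 ÷ 7 = 103 full weeks with remainder 5, so 103 more Thursdays after the first → 104.

104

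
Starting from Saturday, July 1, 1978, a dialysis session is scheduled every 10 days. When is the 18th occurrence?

The 18th occurrence is 17 intervals after the first: 17 × 10 = 170 days after July 1, 1978.
July has 31 days — 30 days to the end of July leaves 140.
August has 31 days (109 left).
September has 30 days (79 left).
October has 31 days (48 left).
November has 30 days (18 left).
18 days into December → December 18, 1978.

December 18, 1978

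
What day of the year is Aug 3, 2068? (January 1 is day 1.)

Days in months before Aug: 31 + 29 + 31 + 30 + 31 + 30 + 31 = 213.
Plus 3 days into Aug → day 216.

216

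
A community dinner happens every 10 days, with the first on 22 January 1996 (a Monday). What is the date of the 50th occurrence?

The 50th occurrence is 49 intervals after the first: 49 × 10 = 490 days after 22 January 1996.
January has 31 days — 9 days to the end of January leaves 481.
From end of January to end of 1996 is 335 days (146 left).
January has 31 days (115 left).
February has 28 days (87 left).
March has 31 days (56 left).
April has 30 days (26 left).
26 days into May → 26 May 1997.

26 May 1997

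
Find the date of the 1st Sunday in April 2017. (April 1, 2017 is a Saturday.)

April 2017 begins on a Saturday, so the first Sunday is April 2 (1 day later).

2017-04-02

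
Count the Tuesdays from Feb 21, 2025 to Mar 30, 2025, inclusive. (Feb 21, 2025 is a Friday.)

Feb 21, 2025 is a Friday; the first Tuesday on or after it is Feb 25, 2025 (4 days later).
From Feb 25, 2025 to Mar 30, 2025: 3 + 30 = 33 days (rest of Feb, Mar).
33 ÷ 7 = 4 full weeks with remainder 5, so 4 more Tuesdays after the first → 5.

5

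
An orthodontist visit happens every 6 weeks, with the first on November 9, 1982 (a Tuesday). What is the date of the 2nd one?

December 21, 1982

The 2nd occurrence is 1 interval after the first: 1 × 42 = 42 days after November 9, 1982.
November has 30 days — 21 days to the end of November leaves 21.
21 days into December → December 21, 1982.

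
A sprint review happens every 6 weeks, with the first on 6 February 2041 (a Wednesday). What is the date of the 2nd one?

The 2nd occurrence is 1 interval after the first: 1 × 42 = 42 days after 6 February 2041.
February has 28 days — 22 days to the end of February leaves 20.
20 days into March → 20 March 2041.

20 March 2041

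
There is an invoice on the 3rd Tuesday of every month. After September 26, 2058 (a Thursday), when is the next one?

October 15, 2058

September 2058 starts on a Sunday; its first Tuesday is the 3rd, so the 3rd Tuesday is the 17th — September 17, 2058.
That is not after September 26, 2058, so look at October 2058.
October 2058 starts on a Tuesday; its first Tuesday is the 1st, so the 3rd Tuesday is the 15th — October 15, 2058.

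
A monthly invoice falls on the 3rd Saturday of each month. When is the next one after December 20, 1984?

January 19, 1985

December 1984 starts on a Saturday; its first Saturday is the 1st, so the 3rd Saturday is the 15th — December 15, 1984.
That is not after December 20, 1984, so look at January 1985.
January 1985 starts on a Tuesday; its first Saturday is the 5th, so the 3rd Saturday is the 19th — January 19, 1985.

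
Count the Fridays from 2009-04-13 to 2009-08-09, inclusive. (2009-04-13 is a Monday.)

2009-04-13 is a Monday; the first Friday on or after it is 2009-04-17 (4 days later).
From 2009-04-17 to 2009-08-09: 13 + 31 + 30 + 31 + 9 = 114 days (rest of April, May, June, July, August).
114 ÷ 7 = 16 full weeks with remainder 2, so 16 more Fridays after the first → 17.

17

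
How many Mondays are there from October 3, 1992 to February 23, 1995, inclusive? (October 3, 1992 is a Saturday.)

October 3, 1992 is a Saturday; the first Monday on or after it is October 5, 1992 (2 days later).
From October 5, 1992 to February 23, 1995: 87 + 365 + 365 + 54 = 871 days (rest of 1992, 1993, 1994, to February 23, 1995 in 1995).
871 ÷ 7 = 124 full weeks with remainder 3, so 124 more Mondays after the first → 125.

125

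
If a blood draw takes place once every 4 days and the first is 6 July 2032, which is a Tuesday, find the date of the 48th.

10 January 2033

The 48th occurrence is 47 intervals after the first: 47 × 4 = 188 days after 6 July 2032.
July has 31 days — 25 days to the end of July leaves 163.
August has 31 days (132 left).
September has 30 days (102 left).
October has 31 days (71 left).
November has 30 days (41 left).
December has 31 days (10 left).
10 days into January → 10 January 2033.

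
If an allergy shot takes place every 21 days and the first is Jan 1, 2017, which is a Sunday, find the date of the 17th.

Dec 3, 2017

The 17th occurrence is 16 intervals after the first: 16 × 21 = 336 days after Jan 1, 2017.
Jan has 31 days — 30 days to the end of Jan leaves 306.
Feb has 28 days (278 left).
Mar has 31 days (247 left).
Apr has 30 days (217 left).
May has 31 days (186 left).
Jun has 30 days (156 left).
Jul has 31 days (125 left).
Aug has 31 days (94 left).
Sep has 30 days (64 left).
Oct has 31 days (33 left).
Nov has 30 days (3 left).
3 days into Dec → Dec 3, 2017.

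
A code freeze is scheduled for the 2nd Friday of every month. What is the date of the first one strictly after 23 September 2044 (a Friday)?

14 October 2044

September 2044 starts on a Thursday; its first Friday is the 2nd, so the 2nd Friday is the 9th — 9 September 2044.
That is not after 23 September 2044, so look at October 2044.
October 2044 starts on a Saturday; its first Friday is the 7th, so the 2nd Friday is the 14th — 14 October 2044.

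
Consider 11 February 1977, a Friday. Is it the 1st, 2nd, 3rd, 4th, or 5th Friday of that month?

Day 11 falls in week ⌈11/7⌉ of the month.
Days 1–7 hold the 1st Friday, 8–14 the 2nd, 15–21 the 3rd, 22–28 the 4th, 29–31 the 5th.
11 is in the range for the 2nd.

2nd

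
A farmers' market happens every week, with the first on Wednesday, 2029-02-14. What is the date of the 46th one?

2029-12-26

The 46th occurrence is 45 intervals after the first: 45 × 7 = 315 days after 2029-02-14.
February has 28 days — 14 days to the end of February leaves 301.
March has 31 days (270 left).
April has 30 days (240 left).
May has 31 days (209 left).
June has 30 days (179 left).
July has 31 days (148 left).
August has 31 days (117 left).
September has 30 days (87 left).
October has 31 days (56 left).
November has 30 days (26 left).
26 days into December → 2029-12-26.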